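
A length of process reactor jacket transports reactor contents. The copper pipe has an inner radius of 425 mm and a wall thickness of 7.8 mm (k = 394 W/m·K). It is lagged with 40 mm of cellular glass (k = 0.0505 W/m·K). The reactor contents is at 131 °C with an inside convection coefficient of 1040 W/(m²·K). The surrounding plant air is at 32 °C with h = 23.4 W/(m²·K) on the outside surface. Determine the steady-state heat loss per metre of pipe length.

Treating each annulus and film as a series resistance:
R_inner film = 1/(h_i·2πr₁L) = 1/(1040×2π×0.425×1) = 3.601×10^-4 K/W
R_copper pipe wall = ln(432.8/425)/(2π×394×1) = 7.346×10^-6 K/W
R_cellular glass = ln(472.8/432.8)/(2π×0.0505×1) = 0.2786 K/W
R_outer film = 1/(h_o·2πr_oL) = 1/(23.4×2π×0.4728×1) = 0.01439 K/W
R_total = 0.2933 K/W
Q = ΔT/R_total = 99/0.2933

q′ ≈ 337 W/m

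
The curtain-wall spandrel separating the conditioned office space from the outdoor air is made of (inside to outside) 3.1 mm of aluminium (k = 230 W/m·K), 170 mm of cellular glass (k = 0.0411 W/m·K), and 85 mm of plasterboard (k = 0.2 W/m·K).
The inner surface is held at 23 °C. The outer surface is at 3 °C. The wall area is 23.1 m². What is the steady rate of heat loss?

Treating each layer as a thermal resistance in series:
R_aluminium = L/(kA) = 0.0031/(230×23.1) = 5.835×10^-7 K/W
R_cellular glass = L/(kA) = 0.17/(0.0411×23.1) = 0.1791 K/W
R_plasterboard = L/(kA) = 0.085/(0.2×23.1) = 0.0184 K/W
R_total = 0.1975 K/W
Q = ΔT / R_total = 20 / 0.1975

Q ≈ 101 W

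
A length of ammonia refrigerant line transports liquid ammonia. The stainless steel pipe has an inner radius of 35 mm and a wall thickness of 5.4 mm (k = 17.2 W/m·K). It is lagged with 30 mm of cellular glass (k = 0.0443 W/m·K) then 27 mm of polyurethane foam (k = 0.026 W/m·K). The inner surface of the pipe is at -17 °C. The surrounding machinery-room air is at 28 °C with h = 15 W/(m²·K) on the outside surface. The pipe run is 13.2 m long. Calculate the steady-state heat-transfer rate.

Per-layer cylindrical resistances, series-summed:
R_stainless steel pipe wall = ln(40.4/35)/(2π×17.2×13.2) = 1.006×10^-4 K/W
R_cellular glass = ln(70.4/40.4)/(2π×0.0443×13.2) = 0.1512 K/W
R_polyurethane foam = ln(97.4/70.4)/(2π×0.026×13.2) = 0.1505 K/W
R_outer film = 1/(h_o·2πr_oL) = 1/(15×2π×0.0974×13.2) = 0.008253 K/W
R_total = 0.3101 K/W
Q = ΔT/R_total = 45/0.3101

Q ≈ 145 W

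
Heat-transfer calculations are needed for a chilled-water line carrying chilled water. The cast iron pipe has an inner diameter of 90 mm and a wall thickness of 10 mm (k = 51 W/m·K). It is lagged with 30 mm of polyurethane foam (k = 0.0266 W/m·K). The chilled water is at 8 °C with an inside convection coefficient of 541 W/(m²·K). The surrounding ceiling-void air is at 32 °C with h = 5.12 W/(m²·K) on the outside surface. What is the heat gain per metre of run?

Per-layer cylindrical resistances, series-summed:
R_inner film = 1/(h_i·2πr₁L) = 1/(541×2π×0.045×1) = 0.006537 K/W
R_cast iron pipe wall = ln(55/45)/(2π×51×1) = 6.262×10^-4 K/W
R_polyurethane foam = ln(85/55)/(2π×0.0266×1) = 2.605 K/W
R_outer film = 1/(h_o·2πr_oL) = 1/(5.12×2π×0.085×1) = 0.3657 K/W
R_total = 2.977 K/W
Q = ΔT/R_total = 24/2.977

q′ ≈ 8.06 W/m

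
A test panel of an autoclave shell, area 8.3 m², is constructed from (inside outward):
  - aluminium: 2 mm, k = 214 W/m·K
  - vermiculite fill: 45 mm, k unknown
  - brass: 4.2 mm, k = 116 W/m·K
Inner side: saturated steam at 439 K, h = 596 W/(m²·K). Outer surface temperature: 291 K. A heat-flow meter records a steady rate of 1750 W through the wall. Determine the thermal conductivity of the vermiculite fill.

Thermal resistances in series:
R_inner film = 1/(h_i·A) = 1/(596×8.3) = 2.022×10^-4 K/W
R_aluminium = L/(kA) = 0.002/(214×8.3) = 1.126×10^-6 K/W
R_brass = L/(kA) = 0.0042/(116×8.3) = 4.362×10^-6 K/W
Sum of known resistances R_other = 2.076×10^-4 K/W
Total R = ΔT/Q = 148/1750 = 0.08457 K/W
R_vermiculite fill = R_total − R_other = 0.08436 K/W
k = L/(R·A) = 0.045/(0.08436×8.3)

k ≈ 0.0643 W/(m·K)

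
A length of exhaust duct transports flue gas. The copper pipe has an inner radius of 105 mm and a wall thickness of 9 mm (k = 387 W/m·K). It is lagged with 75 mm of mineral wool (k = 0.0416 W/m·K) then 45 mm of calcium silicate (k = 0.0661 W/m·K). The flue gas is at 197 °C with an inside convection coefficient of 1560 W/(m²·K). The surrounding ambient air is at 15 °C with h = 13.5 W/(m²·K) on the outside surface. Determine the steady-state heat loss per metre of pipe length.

q′ ≈ 72.8 W/m

Cylindrical conduction, so R = ln(r₂/r₁)/(2πkL) per layer, in series:
R_inner film = 1/(h_i·2πr₁L) = 1/(1560×2π×0.105×1) = 9.716×10^-4 K/W
R_copper pipe wall = ln(114/105)/(2π×387×1) = 3.382×10^-5 K/W
R_mineral wool = ln(189/114)/(2π×0.0416×1) = 1.934 K/W
R_calcium silicate = ln(234/189)/(2π×0.0661×1) = 0.5142 K/W
R_outer film = 1/(h_o·2πr_oL) = 1/(13.5×2π×0.234×1) = 0.05038 K/W
R_total = 2.5 K/W
Q = ΔT/R_total = 182/2.5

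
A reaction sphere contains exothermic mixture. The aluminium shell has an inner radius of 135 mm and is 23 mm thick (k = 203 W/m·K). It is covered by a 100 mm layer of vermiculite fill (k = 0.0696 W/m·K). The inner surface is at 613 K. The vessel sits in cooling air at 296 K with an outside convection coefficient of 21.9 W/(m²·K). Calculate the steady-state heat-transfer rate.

Q ≈ 111 W

Spherical conduction: R = (1/r_in − 1/r_out)/(4πk) per layer; series-sum.
R_aluminium shell = (1/0.135 − 1/0.158)/(4π×203) = 4.227×10^-4 K/W
R_vermiculite fill = (1/0.158 − 1/0.258)/(4π×0.0696) = 2.805 K/W
R_outer film = 1/(h·4πr_o²) = 1/(21.9×4π×0.258²) = 0.05459 K/W
R_total = 2.86 K/W
Q = ΔT/R_total = 317/2.86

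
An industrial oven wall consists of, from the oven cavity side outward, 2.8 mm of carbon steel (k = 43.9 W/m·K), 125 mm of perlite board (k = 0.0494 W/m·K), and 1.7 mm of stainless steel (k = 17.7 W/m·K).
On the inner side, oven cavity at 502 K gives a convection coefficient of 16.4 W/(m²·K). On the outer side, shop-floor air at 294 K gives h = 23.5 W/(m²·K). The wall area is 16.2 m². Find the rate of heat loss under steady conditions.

Q ≈ 1280 W

Treating each layer as a thermal resistance in series:
R_inner film = 1/(h_i·A) = 1/(16.4×16.2) = 0.003764 K/W
R_carbon steel = L/(kA) = 0.0028/(43.9×16.2) = 3.937×10^-6 K/W
R_perlite board = L/(kA) = 0.125/(0.0494×16.2) = 0.1562 K/W
R_stainless steel = L/(kA) = 0.0017/(17.7×16.2) = 5.929×10^-6 K/W
R_outer film = 1/(h_o·A) = 1/(23.5×16.2) = 0.002627 K/W
R_total = 0.1626 K/W
Q = ΔT / R_total = 208 / 0.1626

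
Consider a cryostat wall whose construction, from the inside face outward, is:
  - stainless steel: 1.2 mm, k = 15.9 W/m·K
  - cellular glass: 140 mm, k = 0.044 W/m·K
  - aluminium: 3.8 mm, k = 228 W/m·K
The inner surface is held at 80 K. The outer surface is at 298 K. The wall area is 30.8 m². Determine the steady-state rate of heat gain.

Series thermal resistances:
R_stainless steel = L/(kA) = 0.0012/(15.9×30.8) = 2.45×10^-6 K/W
R_cellular glass = L/(kA) = 0.14/(0.044×30.8) = 0.1033 K/W
R_aluminium = L/(kA) = 0.0038/(228×30.8) = 5.411×10^-7 K/W
R_total = 0.1033 K/W
Q = ΔT / R_total = 218 / 0.1033

Q ≈ 2110 W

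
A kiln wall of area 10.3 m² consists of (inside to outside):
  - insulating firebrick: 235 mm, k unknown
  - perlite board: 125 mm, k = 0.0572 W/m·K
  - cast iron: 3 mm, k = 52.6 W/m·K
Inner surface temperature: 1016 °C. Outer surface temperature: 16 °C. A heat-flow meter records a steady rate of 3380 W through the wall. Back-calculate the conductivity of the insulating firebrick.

k ≈ 0.273 W/(m·K)

Treating each layer as a thermal resistance in series:
R_perlite board = L/(kA) = 0.125/(0.0572×10.3) = 0.2122 K/W
R_cast iron = L/(kA) = 0.003/(52.6×10.3) = 5.537×10^-6 K/W
Sum of known resistances R_other = 0.2122 K/W
Total R = ΔT/Q = 1000/3380 = 0.2959 K/W
R_insulating firebrick = R_total − R_other = 0.08369 K/W
k = L/(R·A) = 0.235/(0.08369×10.3)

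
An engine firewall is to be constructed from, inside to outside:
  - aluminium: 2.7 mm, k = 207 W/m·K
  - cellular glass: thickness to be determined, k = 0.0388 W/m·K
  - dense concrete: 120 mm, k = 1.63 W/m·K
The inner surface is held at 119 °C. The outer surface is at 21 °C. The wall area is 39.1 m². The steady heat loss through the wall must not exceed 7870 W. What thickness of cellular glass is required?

L ≈ 16 mm

Series thermal resistances:
R_aluminium = L/(kA) = 0.0027/(207×39.1) = 3.336×10^-7 K/W
R_dense concrete = L/(kA) = 0.12/(1.63×39.1) = 0.001883 K/W
Sum of the known resistances R_other = 0.001883 K/W
Required total resistance R_tot = ΔT/Q_allow = 98/7870 = 0.01245 K/W
R_cellular glass = R_tot − R_other = 0.01057 K/W
L = R·k·A = 0.01057×0.0388×39.1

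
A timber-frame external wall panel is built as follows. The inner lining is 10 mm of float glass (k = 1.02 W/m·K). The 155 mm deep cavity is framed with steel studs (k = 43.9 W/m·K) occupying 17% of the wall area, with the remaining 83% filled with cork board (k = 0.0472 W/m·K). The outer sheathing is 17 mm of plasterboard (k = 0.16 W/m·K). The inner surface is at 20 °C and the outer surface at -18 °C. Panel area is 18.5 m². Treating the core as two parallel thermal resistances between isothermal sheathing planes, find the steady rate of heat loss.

Q ≈ 5140 W

Sheathing layers in series; stud and cavity paths in parallel between them.
R_inner = 0.01/(1.02×18.5) = 5.299×10^-4 K/W
R_stud  = 0.155/(43.9×0.17×18.5) = 0.001123 K/W
R_cav   = 0.155/(0.0472×0.83×18.5) = 0.2139 K/W
1/R_core = 1/R_stud + 1/R_cav → R_core = 0.001117 K/W
R_outer = 0.017/(0.16×18.5) = 0.005743 K/W
R_total = 0.00739 K/W
Q = ΔT/R_total = 38/0.00739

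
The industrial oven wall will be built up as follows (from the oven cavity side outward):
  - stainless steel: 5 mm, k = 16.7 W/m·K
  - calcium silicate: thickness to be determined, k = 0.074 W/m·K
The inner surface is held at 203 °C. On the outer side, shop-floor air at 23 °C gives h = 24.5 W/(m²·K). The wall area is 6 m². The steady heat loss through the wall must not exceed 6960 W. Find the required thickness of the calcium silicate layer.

L ≈ 8.44 mm

Using the resistance-network approach (series):
R_stainless steel = L/(kA) = 0.005/(16.7×6) = 4.99×10^-5 K/W
R_outer film = 1/(h_o·A) = 1/(24.5×6) = 0.006803 K/W
Sum of the known resistances R_other = 0.006853 K/W
Required total resistance R_tot = ΔT/Q_allow = 180/6960 = 0.02586 K/W
R_calcium silicate = R_tot − R_other = 0.01901 K/W
L = R·k·A = 0.01901×0.074×6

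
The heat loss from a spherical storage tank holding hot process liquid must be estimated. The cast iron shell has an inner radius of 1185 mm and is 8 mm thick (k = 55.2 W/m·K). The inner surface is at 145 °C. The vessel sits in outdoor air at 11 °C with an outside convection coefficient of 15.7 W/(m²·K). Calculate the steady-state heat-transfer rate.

Radial (spherical) resistances in series:
R_cast iron shell = (1/1.185 − 1/1.193)/(4π×55.2) = 8.158×10^-6 K/W
R_outer film = 1/(h·4πr_o²) = 1/(15.7×4π×1.193²) = 0.003561 K/W
R_total = 0.003569 K/W
Q = ΔT/R_total = 134/0.003569

Q ≈ 37500 W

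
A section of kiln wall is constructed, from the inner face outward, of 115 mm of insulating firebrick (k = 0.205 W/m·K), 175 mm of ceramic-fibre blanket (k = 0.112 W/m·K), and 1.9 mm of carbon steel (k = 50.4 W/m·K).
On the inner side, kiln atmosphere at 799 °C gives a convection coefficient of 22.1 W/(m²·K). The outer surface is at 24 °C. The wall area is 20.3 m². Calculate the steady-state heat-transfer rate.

Q ≈ 7250 W

Treating each layer as a thermal resistance in series:
R_inner film = 1/(h_i·A) = 1/(22.1×20.3) = 0.002229 K/W
R_insulating firebrick = L/(kA) = 0.115/(0.205×20.3) = 0.02763 K/W
R_ceramic-fibre blanket = L/(kA) = 0.175/(0.112×20.3) = 0.07697 K/W
R_carbon steel = L/(kA) = 0.0019/(50.4×20.3) = 1.857×10^-6 K/W
R_total = 0.1068 K/W
Q = ΔT / R_total = 775 / 0.1068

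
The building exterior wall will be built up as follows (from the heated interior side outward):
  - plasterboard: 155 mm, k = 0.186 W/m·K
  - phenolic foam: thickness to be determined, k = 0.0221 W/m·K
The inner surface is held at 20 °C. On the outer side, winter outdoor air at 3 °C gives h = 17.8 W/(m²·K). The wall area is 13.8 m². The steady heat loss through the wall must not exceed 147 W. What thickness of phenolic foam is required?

L ≈ 15.6 mm

Using the resistance-network approach (series):
R_plasterboard = L/(kA) = 0.155/(0.186×13.8) = 0.06039 K/W
R_outer film = 1/(h_o·A) = 1/(17.8×13.8) = 0.004071 K/W
Sum of the known resistances R_other = 0.06446 K/W
Required total resistance R_tot = ΔT/Q_allow = 17/147 = 0.1156 K/W
R_phenolic foam = R_tot − R_other = 0.05119 K/W
L = R·k·A = 0.05119×0.0221×13.8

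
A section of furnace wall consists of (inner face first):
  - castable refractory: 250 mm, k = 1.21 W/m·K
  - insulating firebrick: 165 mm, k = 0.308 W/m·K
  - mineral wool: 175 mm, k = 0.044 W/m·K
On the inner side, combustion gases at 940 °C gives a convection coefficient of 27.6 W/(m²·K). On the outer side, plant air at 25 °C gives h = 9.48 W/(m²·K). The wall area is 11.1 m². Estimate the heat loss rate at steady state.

Series thermal resistances:
R_inner film = 1/(h_i·A) = 1/(27.6×11.1) = 0.003264 K/W
R_castable refractory = L/(kA) = 0.25/(1.21×11.1) = 0.01861 K/W
R_insulating firebrick = L/(kA) = 0.165/(0.308×11.1) = 0.04826 K/W
R_mineral wool = L/(kA) = 0.175/(0.044×11.1) = 0.3583 K/W
R_outer film = 1/(h_o·A) = 1/(9.48×11.1) = 0.009503 K/W
R_total = 0.438 K/W
Q = ΔT / R_total = 915 / 0.438

Q ≈ 2090 W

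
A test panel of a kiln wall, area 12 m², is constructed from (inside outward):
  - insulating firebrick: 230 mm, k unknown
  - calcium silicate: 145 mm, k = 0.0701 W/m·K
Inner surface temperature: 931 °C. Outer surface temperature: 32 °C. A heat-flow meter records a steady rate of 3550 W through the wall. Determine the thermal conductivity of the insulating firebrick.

Treating each layer as a thermal resistance in series:
R_calcium silicate = L/(kA) = 0.145/(0.0701×12) = 0.1724 K/W
Sum of known resistances R_other = 0.1724 K/W
Total R = ΔT/Q = 899/3550 = 0.2532 K/W
R_insulating firebrick = R_total − R_other = 0.08087 K/W
k = L/(R·A) = 0.23/(0.08087×12)

k ≈ 0.237 W/(m·K)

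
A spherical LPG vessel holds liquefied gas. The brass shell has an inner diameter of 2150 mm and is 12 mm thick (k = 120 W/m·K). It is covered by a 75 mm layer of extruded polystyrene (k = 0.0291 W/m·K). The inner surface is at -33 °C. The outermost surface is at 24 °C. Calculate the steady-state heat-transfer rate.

For a spherical shell R = (1/r₁ − 1/r₂)/(4πk); film R = 1/(h·4πr²). In series:
R_brass shell = (1/1.075 − 1/1.087)/(4π×120) = 6.81×10^-6 K/W
R_extruded polystyrene = (1/1.087 − 1/1.162)/(4π×0.0291) = 0.1624 K/W
R_total = 0.1624 K/W
Q = ΔT/R_total = 57/0.1624

Q ≈ 351 W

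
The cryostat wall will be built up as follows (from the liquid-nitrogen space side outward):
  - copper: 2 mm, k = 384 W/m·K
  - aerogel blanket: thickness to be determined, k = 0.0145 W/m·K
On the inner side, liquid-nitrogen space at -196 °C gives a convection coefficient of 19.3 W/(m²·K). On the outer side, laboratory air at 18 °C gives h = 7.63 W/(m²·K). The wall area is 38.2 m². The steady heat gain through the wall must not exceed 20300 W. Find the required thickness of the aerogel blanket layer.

Using the resistance-network approach (series):
R_inner film = 1/(h_i·A) = 1/(19.3×38.2) = 0.001356 K/W
R_copper = L/(kA) = 0.002/(384×38.2) = 1.363×10^-7 K/W
R_outer film = 1/(h_o·A) = 1/(7.63×38.2) = 0.003431 K/W
Sum of the known resistances R_other = 0.004787 K/W
Required total resistance R_tot = ΔT/Q_allow = 214/20300 = 0.01054 K/W
R_aerogel blanket = R_tot − R_other = 0.005754 K/W
L = R·k·A = 0.005754×0.0145×38.2

L ≈ 3.19 mm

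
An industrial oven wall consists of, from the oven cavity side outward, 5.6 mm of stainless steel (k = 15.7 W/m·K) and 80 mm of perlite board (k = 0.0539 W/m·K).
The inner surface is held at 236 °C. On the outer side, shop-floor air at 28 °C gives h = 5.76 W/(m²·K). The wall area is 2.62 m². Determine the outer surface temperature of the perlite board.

T ≈ 49.8 °C

Treating each layer as a thermal resistance in series:
R_stainless steel = L/(kA) = 0.0056/(15.7×2.62) = 1.361×10^-4 K/W
R_perlite board = L/(kA) = 0.08/(0.0539×2.62) = 0.5665 K/W
R_outer film = 1/(h_o·A) = 1/(5.76×2.62) = 0.06626 K/W
R_total = 0.6329 K/W;  Q = ΔT/R_total = 208/0.6329 = 328.6 W
T_interface = T_inner − Q·ΣR(inner→interface) = 236 − 329×0.5666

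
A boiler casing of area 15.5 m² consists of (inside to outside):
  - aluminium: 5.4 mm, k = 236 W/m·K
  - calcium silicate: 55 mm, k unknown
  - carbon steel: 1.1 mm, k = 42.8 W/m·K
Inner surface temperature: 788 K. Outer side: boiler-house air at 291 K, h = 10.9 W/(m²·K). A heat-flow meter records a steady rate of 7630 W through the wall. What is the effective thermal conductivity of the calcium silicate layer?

Thermal resistances in series:
R_aluminium = L/(kA) = 0.0054/(236×15.5) = 1.476×10^-6 K/W
R_carbon steel = L/(kA) = 0.0011/(42.8×15.5) = 1.658×10^-6 K/W
R_outer film = 1/(h_o·A) = 1/(10.9×15.5) = 0.005919 K/W
Sum of known resistances R_other = 0.005922 K/W
Total R = ΔT/Q = 497/7630 = 0.06514 K/W
R_calcium silicate = R_total − R_other = 0.05922 K/W
k = L/(R·A) = 0.055/(0.05922×15.5)

k ≈ 0.0599 W/(m·K)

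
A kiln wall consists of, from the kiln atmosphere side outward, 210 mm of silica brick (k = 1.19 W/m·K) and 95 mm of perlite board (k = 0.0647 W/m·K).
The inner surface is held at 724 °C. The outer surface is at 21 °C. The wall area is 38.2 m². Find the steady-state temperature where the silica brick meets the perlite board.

Using the resistance-network approach (series):
R_silica brick = L/(kA) = 0.21/(1.19×38.2) = 0.00462 K/W
R_perlite board = L/(kA) = 0.095/(0.0647×38.2) = 0.03844 K/W
R_total = 0.04306 K/W;  Q = ΔT/R_total = 703/0.04306 = 16330 W
T_interface = T_inner − Q·ΣR(inner→interface) = 724 − 16300×0.00462

T ≈ 649 °C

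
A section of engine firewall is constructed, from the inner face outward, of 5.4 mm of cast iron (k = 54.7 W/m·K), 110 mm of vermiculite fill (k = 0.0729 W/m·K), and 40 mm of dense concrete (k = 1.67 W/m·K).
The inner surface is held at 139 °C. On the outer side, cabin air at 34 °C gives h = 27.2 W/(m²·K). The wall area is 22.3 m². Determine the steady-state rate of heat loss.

Q ≈ 1490 W

Treating each layer as a thermal resistance in series:
R_cast iron = L/(kA) = 0.0054/(54.7×22.3) = 4.427×10^-6 K/W
R_vermiculite fill = L/(kA) = 0.11/(0.0729×22.3) = 0.06766 K/W
R_dense concrete = L/(kA) = 0.04/(1.67×22.3) = 0.001074 K/W
R_outer film = 1/(h_o·A) = 1/(27.2×22.3) = 0.001649 K/W
R_total = 0.07039 K/W
Q = ΔT / R_total = 105 / 0.07039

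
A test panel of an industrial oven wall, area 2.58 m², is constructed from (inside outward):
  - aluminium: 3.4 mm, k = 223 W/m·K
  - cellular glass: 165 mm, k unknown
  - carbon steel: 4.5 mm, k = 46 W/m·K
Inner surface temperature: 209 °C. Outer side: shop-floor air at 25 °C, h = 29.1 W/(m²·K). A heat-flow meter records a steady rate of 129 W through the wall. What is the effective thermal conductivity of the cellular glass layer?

Series thermal resistances:
R_aluminium = L/(kA) = 0.0034/(223×2.58) = 5.91×10^-6 K/W
R_carbon steel = L/(kA) = 0.0045/(46×2.58) = 3.792×10^-5 K/W
R_outer film = 1/(h_o·A) = 1/(29.1×2.58) = 0.01332 K/W
Sum of known resistances R_other = 0.01336 K/W
Total R = ΔT/Q = 184/129 = 1.426 K/W
R_cellular glass = R_total − R_other = 1.413 K/W
k = L/(R·A) = 0.165/(1.413×2.58)

k ≈ 0.0453 W/(m·K)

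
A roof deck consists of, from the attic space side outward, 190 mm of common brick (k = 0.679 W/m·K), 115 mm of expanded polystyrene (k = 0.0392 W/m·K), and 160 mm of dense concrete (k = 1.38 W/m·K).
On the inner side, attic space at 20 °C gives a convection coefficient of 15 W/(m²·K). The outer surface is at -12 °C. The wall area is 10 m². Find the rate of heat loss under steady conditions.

Treating each layer as a thermal resistance in series:
R_inner film = 1/(h_i·A) = 1/(15×10) = 0.006667 K/W
R_common brick = L/(kA) = 0.19/(0.679×10) = 0.02798 K/W
R_expanded polystyrene = L/(kA) = 0.115/(0.0392×10) = 0.2934 K/W
R_dense concrete = L/(kA) = 0.16/(1.38×10) = 0.01159 K/W
R_total = 0.3396 K/W
Q = ΔT / R_total = 32 / 0.3396

Q ≈ 94.2 W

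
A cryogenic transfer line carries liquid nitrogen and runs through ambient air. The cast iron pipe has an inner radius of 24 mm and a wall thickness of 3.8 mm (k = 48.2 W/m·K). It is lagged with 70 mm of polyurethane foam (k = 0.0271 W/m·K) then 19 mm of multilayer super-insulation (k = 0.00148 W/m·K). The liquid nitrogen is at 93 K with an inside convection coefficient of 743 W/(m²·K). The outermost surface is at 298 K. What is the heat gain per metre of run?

q′ ≈ 7.74 W/m

Treating each annulus and film as a series resistance:
R_inner film = 1/(h_i·2πr₁L) = 1/(743×2π×0.024×1) = 0.008925 K/W
R_cast iron pipe wall = ln(27.8/24)/(2π×48.2×1) = 4.853×10^-4 K/W
R_polyurethane foam = ln(97.8/27.8)/(2π×0.0271×1) = 7.387 K/W
R_multilayer super-insulation = ln(116.8/97.8)/(2π×0.00148×1) = 19.09 K/W
R_total = 26.49 K/W
Q = ΔT/R_total = 205/26.49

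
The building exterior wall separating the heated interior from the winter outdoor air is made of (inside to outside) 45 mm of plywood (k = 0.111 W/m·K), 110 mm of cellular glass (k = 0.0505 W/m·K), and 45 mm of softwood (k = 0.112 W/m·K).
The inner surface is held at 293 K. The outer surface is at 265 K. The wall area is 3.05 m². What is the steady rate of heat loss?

Series thermal resistances:
R_plywood = L/(kA) = 0.045/(0.111×3.05) = 0.1329 K/W
R_cellular glass = L/(kA) = 0.11/(0.0505×3.05) = 0.7142 K/W
R_softwood = L/(kA) = 0.045/(0.112×3.05) = 0.1317 K/W
R_total = 0.9788 K/W
Q = ΔT / R_total = 28 / 0.9788

Q ≈ 28.6 W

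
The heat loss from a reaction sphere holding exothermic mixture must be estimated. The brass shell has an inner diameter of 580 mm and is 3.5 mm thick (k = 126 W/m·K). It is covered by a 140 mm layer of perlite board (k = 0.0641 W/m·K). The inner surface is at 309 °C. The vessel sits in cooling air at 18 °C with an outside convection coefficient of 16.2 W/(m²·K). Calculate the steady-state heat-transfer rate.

Q ≈ 209 W

For a spherical shell R = (1/r₁ − 1/r₂)/(4πk); film R = 1/(h·4πr²). In series:
R_brass shell = (1/0.29 − 1/0.2935)/(4π×126) = 2.597×10^-5 K/W
R_perlite board = (1/0.2935 − 1/0.4335)/(4π×0.0641) = 1.366 K/W
R_outer film = 1/(h·4πr_o²) = 1/(16.2×4π×0.4335²) = 0.02614 K/W
R_total = 1.392 K/W
Q = ΔT/R_total = 291/1.392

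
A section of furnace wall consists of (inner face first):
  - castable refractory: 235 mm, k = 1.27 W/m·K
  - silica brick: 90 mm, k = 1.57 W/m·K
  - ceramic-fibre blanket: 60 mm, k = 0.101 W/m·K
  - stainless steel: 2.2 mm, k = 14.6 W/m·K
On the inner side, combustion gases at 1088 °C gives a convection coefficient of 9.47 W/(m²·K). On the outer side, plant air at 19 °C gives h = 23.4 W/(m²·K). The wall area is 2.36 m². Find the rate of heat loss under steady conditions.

Using the resistance-network approach (series):
R_inner film = 1/(h_i·A) = 1/(9.47×2.36) = 0.04474 K/W
R_castable refractory = L/(kA) = 0.235/(1.27×2.36) = 0.07841 K/W
R_silica brick = L/(kA) = 0.09/(1.57×2.36) = 0.02429 K/W
R_ceramic-fibre blanket = L/(kA) = 0.06/(0.101×2.36) = 0.2517 K/W
R_stainless steel = L/(kA) = 0.0022/(14.6×2.36) = 6.385×10^-5 K/W
R_outer film = 1/(h_o·A) = 1/(23.4×2.36) = 0.01811 K/W
R_total = 0.4173 K/W
Q = ΔT / R_total = 1069 / 0.4173

Q ≈ 2560 W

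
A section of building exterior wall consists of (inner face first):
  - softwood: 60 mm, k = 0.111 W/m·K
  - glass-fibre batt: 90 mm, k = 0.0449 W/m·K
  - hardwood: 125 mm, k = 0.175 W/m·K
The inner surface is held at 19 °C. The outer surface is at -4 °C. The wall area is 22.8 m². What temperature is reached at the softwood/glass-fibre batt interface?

Model the wall as resistances in series:
R_softwood = L/(kA) = 0.06/(0.111×22.8) = 0.02371 K/W
R_glass-fibre batt = L/(kA) = 0.09/(0.0449×22.8) = 0.08791 K/W
R_hardwood = L/(kA) = 0.125/(0.175×22.8) = 0.03133 K/W
R_total = 0.143 K/W;  Q = ΔT/R_total = 23/0.143 = 160.9 W
T_interface = T_inner − Q·ΣR(inner→interface) = 19 − 161×0.02371

T ≈ 15.2 °C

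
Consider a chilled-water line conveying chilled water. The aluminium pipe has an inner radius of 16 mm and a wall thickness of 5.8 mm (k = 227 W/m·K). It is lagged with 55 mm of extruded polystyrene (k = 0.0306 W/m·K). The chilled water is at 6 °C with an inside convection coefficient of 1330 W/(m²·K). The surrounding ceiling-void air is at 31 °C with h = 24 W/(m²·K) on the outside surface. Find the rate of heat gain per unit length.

q′ ≈ 3.76 W/m

Per-layer cylindrical resistances, series-summed:
R_inner film = 1/(h_i·2πr₁L) = 1/(1330×2π×0.016×1) = 0.007479 K/W
R_aluminium pipe wall = ln(21.8/16)/(2π×227×1) = 2.169×10^-4 K/W
R_extruded polystyrene = ln(76.8/21.8)/(2π×0.0306×1) = 6.55 K/W
R_outer film = 1/(h_o·2πr_oL) = 1/(24×2π×0.0768×1) = 0.08635 K/W
R_total = 6.644 K/W
Q = ΔT/R_total = 25/6.644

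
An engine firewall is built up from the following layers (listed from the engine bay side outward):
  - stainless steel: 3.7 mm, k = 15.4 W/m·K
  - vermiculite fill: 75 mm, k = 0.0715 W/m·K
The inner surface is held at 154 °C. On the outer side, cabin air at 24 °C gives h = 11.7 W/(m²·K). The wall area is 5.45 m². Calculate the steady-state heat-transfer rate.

Q ≈ 624 W

Using the resistance-network approach (series):
R_stainless steel = L/(kA) = 0.0037/(15.4×5.45) = 4.408×10^-5 K/W
R_vermiculite fill = L/(kA) = 0.075/(0.0715×5.45) = 0.1925 K/W
R_outer film = 1/(h_o·A) = 1/(11.7×5.45) = 0.01568 K/W
R_total = 0.2082 K/W
Q = ΔT / R_total = 130 / 0.2082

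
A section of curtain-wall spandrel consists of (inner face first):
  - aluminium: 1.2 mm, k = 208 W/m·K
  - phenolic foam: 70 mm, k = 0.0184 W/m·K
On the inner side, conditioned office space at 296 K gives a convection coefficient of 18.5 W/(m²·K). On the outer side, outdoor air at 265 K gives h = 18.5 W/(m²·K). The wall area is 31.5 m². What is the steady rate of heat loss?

Q ≈ 250 W

Series thermal resistances:
R_inner film = 1/(h_i·A) = 1/(18.5×31.5) = 0.001716 K/W
R_aluminium = L/(kA) = 0.0012/(208×31.5) = 1.832×10^-7 K/W
R_phenolic foam = L/(kA) = 0.07/(0.0184×31.5) = 0.1208 K/W
R_outer film = 1/(h_o·A) = 1/(18.5×31.5) = 0.001716 K/W
R_total = 0.1242 K/W
Q = ΔT / R_total = 31 / 0.1242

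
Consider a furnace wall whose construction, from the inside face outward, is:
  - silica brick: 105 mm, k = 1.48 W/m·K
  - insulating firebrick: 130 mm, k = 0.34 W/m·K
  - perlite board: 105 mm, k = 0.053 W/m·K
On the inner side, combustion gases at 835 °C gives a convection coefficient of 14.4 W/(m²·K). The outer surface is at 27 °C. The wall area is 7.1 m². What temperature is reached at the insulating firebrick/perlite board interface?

T ≈ 666 °C

Treating each layer as a thermal resistance in series:
R_inner film = 1/(h_i·A) = 1/(14.4×7.1) = 0.009781 K/W
R_silica brick = L/(kA) = 0.105/(1.48×7.1) = 0.009992 K/W
R_insulating firebrick = L/(kA) = 0.13/(0.34×7.1) = 0.05385 K/W
R_perlite board = L/(kA) = 0.105/(0.053×7.1) = 0.279 K/W
R_total = 0.3527 K/W;  Q = ΔT/R_total = 808/0.3527 = 2291 W
T_interface = T_inner − Q·ΣR(inner→interface) = 835 − 2290×0.07363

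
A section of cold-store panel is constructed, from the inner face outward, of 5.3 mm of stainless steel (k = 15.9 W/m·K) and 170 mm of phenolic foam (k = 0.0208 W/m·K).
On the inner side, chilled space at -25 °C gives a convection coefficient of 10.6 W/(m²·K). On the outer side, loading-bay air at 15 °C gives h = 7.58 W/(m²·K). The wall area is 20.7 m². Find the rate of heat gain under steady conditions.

Q ≈ 98.6 W

Thermal resistances in series:
R_inner film = 1/(h_i·A) = 1/(10.6×20.7) = 0.004557 K/W
R_stainless steel = L/(kA) = 0.0053/(15.9×20.7) = 1.61×10^-5 K/W
R_phenolic foam = L/(kA) = 0.17/(0.0208×20.7) = 0.3948 K/W
R_outer film = 1/(h_o·A) = 1/(7.58×20.7) = 0.006373 K/W
R_total = 0.4058 K/W
Q = ΔT / R_total = 40 / 0.4058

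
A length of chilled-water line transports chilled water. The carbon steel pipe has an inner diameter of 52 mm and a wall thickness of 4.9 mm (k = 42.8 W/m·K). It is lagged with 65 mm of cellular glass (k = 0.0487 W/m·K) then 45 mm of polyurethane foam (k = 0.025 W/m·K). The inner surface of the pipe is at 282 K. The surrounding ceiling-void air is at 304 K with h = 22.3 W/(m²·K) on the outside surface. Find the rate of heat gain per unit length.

q′ ≈ 3.55 W/m

Treating each annulus and film as a series resistance:
R_carbon steel pipe wall = ln(30.9/26)/(2π×42.8×1) = 6.42×10^-4 K/W
R_cellular glass = ln(95.9/30.9)/(2π×0.0487×1) = 3.701 K/W
R_polyurethane foam = ln(140.9/95.9)/(2π×0.025×1) = 2.449 K/W
R_outer film = 1/(h_o·2πr_oL) = 1/(22.3×2π×0.1409×1) = 0.05065 K/W
R_total = 6.202 K/W
Q = ΔT/R_total = 22/6.202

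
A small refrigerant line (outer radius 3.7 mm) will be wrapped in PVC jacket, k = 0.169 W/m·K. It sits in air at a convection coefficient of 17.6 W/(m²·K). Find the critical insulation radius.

For a cylinder r_cr = k/h = 0.169/17.6
r_cr = 9.6 mm; since the bare radius (3.7 mm) is below r_cr, adding a thin layer of insulation will *increase* heat loss.

r_cr ≈ 9.6 mm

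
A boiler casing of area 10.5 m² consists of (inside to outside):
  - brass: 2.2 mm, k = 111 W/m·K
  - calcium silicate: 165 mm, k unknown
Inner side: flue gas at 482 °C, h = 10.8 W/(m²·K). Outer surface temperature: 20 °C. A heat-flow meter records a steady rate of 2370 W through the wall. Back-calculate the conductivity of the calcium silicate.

Thermal resistances in series:
R_inner film = 1/(h_i·A) = 1/(10.8×10.5) = 0.008818 K/W
R_brass = L/(kA) = 0.0022/(111×10.5) = 1.888×10^-6 K/W
Sum of known resistances R_other = 0.00882 K/W
Total R = ΔT/Q = 462/2370 = 0.1949 K/W
R_calcium silicate = R_total − R_other = 0.1861 K/W
k = L/(R·A) = 0.165/(0.1861×10.5)

k ≈ 0.0844 W/(m·K)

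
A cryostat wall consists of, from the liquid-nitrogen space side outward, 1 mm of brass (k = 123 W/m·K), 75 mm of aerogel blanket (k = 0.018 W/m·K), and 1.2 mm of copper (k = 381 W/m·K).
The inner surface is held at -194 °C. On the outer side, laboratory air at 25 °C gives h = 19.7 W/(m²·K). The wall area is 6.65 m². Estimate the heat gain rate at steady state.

Treating each layer as a thermal resistance in series:
R_brass = L/(kA) = 0.001/(123×6.65) = 1.223×10^-6 K/W
R_aerogel blanket = L/(kA) = 0.075/(0.018×6.65) = 0.6266 K/W
R_copper = L/(kA) = 0.0012/(381×6.65) = 4.736×10^-7 K/W
R_outer film = 1/(h_o·A) = 1/(19.7×6.65) = 0.007633 K/W
R_total = 0.6342 K/W
Q = ΔT / R_total = 219 / 0.6342

Q ≈ 345 W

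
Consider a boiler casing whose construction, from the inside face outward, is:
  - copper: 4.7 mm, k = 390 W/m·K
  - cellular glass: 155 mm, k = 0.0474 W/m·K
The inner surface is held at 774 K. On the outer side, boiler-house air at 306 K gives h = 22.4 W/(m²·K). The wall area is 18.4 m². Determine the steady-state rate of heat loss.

Treating each layer as a thermal resistance in series:
R_copper = L/(kA) = 0.0047/(390×18.4) = 6.55×10^-7 K/W
R_cellular glass = L/(kA) = 0.155/(0.0474×18.4) = 0.1777 K/W
R_outer film = 1/(h_o·A) = 1/(22.4×18.4) = 0.002426 K/W
R_total = 0.1801 K/W
Q = ΔT / R_total = 468 / 0.1801

Q ≈ 2600 W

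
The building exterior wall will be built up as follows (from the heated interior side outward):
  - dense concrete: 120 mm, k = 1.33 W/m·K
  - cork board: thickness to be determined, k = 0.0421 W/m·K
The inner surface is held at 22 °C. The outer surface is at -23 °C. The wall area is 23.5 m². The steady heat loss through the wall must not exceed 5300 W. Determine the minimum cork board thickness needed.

L ≈ 4.6 mm

Treating each layer as a thermal resistance in series:
R_dense concrete = L/(kA) = 0.12/(1.33×23.5) = 0.003839 K/W
Sum of the known resistances R_other = 0.003839 K/W
Required total resistance R_tot = ΔT/Q_allow = 45/5300 = 0.008491 K/W
R_cork board = R_tot − R_other = 0.004651 K/W
L = R·k·A = 0.004651×0.0421×23.5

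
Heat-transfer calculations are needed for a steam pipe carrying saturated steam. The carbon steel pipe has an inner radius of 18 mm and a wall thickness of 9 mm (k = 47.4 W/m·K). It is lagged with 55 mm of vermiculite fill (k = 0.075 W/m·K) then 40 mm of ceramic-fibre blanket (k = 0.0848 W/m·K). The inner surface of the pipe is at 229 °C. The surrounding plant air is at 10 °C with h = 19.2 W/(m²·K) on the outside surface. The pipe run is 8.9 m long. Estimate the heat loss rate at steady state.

Cylindrical conduction, so R = ln(r₂/r₁)/(2πkL) per layer, in series:
R_carbon steel pipe wall = ln(27/18)/(2π×47.4×8.9) = 1.53×10^-4 K/W
R_vermiculite fill = ln(82/27)/(2π×0.075×8.9) = 0.2649 K/W
R_ceramic-fibre blanket = ln(122/82)/(2π×0.0848×8.9) = 0.08378 K/W
R_outer film = 1/(h_o·2πr_oL) = 1/(19.2×2π×0.122×8.9) = 0.007634 K/W
R_total = 0.3564 K/W
Q = ΔT/R_total = 219/0.3564

Q ≈ 614 W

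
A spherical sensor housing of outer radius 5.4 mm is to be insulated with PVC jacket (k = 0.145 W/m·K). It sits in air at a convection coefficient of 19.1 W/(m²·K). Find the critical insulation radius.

r_cr ≈ 15.2 mm

For a sphere r_cr = 2k/h = 2×0.145/19.1
r_cr = 15.2 mm; since the bare radius (5.4 mm) is below r_cr, adding a thin layer of insulation will *increase* heat loss.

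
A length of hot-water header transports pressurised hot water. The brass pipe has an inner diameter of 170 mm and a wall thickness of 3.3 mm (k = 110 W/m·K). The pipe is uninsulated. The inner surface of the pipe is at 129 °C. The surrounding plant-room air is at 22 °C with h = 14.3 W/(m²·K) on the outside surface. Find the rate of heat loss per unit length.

Radial resistances (cylindrical: R_cond = ln(r_o/r_i)/(2πkL), R_conv = 1/(h·2πrL)):
R_brass pipe wall = ln(88.3/85)/(2π×110×1) = 5.511×10^-5 K/W
R_outer film = 1/(h_o·2πr_oL) = 1/(14.3×2π×0.0883×1) = 0.126 K/W
R_total = 0.1261 K/W
Q = ΔT/R_total = 107/0.1261

q′ ≈ 849 W/m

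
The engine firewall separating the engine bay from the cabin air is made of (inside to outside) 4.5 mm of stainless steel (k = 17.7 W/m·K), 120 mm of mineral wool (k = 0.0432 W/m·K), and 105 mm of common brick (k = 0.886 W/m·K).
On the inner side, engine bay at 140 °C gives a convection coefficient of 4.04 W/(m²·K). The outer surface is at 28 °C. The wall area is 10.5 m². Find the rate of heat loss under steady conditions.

Q ≈ 374 W

Series thermal resistances:
R_inner film = 1/(h_i·A) = 1/(4.04×10.5) = 0.02357 K/W
R_stainless steel = L/(kA) = 0.0045/(17.7×10.5) = 2.421×10^-5 K/W
R_mineral wool = L/(kA) = 0.12/(0.0432×10.5) = 0.2646 K/W
R_common brick = L/(kA) = 0.105/(0.886×10.5) = 0.01129 K/W
R_total = 0.2994 K/W
Q = ΔT / R_total = 112 / 0.2994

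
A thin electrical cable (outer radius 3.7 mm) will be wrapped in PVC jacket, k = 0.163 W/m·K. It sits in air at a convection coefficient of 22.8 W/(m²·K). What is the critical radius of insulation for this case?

For a cylinder r_cr = k/h = 0.163/22.8
r_cr = 7.15 mm; since the bare radius (3.7 mm) is below r_cr, adding a thin layer of insulation will *increase* heat loss.

r_cr ≈ 7.15 mm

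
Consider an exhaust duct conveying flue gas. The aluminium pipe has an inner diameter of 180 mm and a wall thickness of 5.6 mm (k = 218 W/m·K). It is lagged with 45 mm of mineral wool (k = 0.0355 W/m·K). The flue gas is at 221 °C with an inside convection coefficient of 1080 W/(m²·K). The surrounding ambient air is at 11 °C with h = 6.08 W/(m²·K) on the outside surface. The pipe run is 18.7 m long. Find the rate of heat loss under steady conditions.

Q ≈ 2050 W

Per-layer cylindrical resistances, series-summed:
R_inner film = 1/(h_i·2πr₁L) = 1/(1080×2π×0.09×18.7) = 8.756×10^-5 K/W
R_aluminium pipe wall = ln(95.6/90)/(2π×218×18.7) = 2.357×10^-6 K/W
R_mineral wool = ln(140.6/95.6)/(2π×0.0355×18.7) = 0.09248 K/W
R_outer film = 1/(h_o·2πr_oL) = 1/(6.08×2π×0.1406×18.7) = 0.009956 K/W
R_total = 0.1025 K/W
Q = ΔT/R_total = 210/0.1025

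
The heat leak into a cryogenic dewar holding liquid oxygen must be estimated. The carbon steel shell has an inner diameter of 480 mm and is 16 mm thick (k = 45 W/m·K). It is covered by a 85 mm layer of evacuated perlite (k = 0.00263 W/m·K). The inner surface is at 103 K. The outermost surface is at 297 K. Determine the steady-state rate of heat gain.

Q ≈ 6.58 W

For a spherical shell R = (1/r₁ − 1/r₂)/(4πk); film R = 1/(h·4πr²). In series:
R_carbon steel shell = (1/0.24 − 1/0.256)/(4π×45) = 4.605×10^-4 K/W
R_evacuated perlite = (1/0.256 − 1/0.341)/(4π×0.00263) = 29.46 K/W
R_total = 29.46 K/W
Q = ΔT/R_total = 194/29.46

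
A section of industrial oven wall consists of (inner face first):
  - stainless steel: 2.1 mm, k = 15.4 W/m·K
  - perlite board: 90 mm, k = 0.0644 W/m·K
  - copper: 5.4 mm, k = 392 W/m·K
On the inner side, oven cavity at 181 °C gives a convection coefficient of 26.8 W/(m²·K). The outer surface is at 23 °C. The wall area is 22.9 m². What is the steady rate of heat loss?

Q ≈ 2520 W

Using the resistance-network approach (series):
R_inner film = 1/(h_i·A) = 1/(26.8×22.9) = 0.001629 K/W
R_stainless steel = L/(kA) = 0.0021/(15.4×22.9) = 5.955×10^-6 K/W
R_perlite board = L/(kA) = 0.09/(0.0644×22.9) = 0.06103 K/W
R_copper = L/(kA) = 0.0054/(392×22.9) = 6.016×10^-7 K/W
R_total = 0.06266 K/W
Q = ΔT / R_total = 158 / 0.06266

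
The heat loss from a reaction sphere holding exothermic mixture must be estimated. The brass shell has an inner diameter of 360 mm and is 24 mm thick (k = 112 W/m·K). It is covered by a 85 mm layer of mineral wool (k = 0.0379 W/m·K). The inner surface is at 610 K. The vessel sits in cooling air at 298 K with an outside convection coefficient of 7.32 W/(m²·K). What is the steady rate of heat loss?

Q ≈ 98.8 W

Radial (spherical) resistances in series:
R_brass shell = (1/0.18 − 1/0.204)/(4π×112) = 4.644×10^-4 K/W
R_mineral wool = (1/0.204 − 1/0.289)/(4π×0.0379) = 3.027 K/W
R_outer film = 1/(h·4πr_o²) = 1/(7.32×4π×0.289²) = 0.1302 K/W
R_total = 3.158 K/W
Q = ΔT/R_total = 312/3.158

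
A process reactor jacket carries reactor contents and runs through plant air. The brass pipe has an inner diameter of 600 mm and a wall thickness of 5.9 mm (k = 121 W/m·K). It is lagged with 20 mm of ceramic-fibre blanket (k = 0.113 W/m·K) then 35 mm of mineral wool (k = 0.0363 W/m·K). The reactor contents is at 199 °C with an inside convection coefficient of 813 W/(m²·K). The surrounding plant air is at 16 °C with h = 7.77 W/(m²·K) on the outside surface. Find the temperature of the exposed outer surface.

Treating each annulus and film as a series resistance:
R_inner film = 1/(h_i·2πr₁L) = 1/(813×2π×0.3×1) = 6.525×10^-4 K/W
R_brass pipe wall = ln(305.9/300)/(2π×121×1) = 2.562×10^-5 K/W
R_ceramic-fibre blanket = ln(325.9/305.9)/(2π×0.113×1) = 0.0892 K/W
R_mineral wool = ln(360.9/325.9)/(2π×0.0363×1) = 0.4473 K/W
R_outer film = 1/(h_o·2πr_oL) = 1/(7.77×2π×0.3609×1) = 0.05676 K/W
R_total = 0.5939 K/W
Q = ΔT/R_total = 183/0.5939
Q = 308 W/m
T_interface = T_inner − Q·ΣR(inner→interface) = 199 − 308×0.5371

T ≈ 33.5 °C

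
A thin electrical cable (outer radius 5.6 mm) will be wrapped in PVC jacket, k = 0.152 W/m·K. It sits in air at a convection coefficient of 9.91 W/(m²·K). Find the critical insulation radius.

r_cr ≈ 15.3 mm

For a cylinder r_cr = k/h = 0.152/9.91
r_cr = 15.3 mm; since the bare radius (5.6 mm) is below r_cr, adding a thin layer of insulation will *increase* heat loss.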